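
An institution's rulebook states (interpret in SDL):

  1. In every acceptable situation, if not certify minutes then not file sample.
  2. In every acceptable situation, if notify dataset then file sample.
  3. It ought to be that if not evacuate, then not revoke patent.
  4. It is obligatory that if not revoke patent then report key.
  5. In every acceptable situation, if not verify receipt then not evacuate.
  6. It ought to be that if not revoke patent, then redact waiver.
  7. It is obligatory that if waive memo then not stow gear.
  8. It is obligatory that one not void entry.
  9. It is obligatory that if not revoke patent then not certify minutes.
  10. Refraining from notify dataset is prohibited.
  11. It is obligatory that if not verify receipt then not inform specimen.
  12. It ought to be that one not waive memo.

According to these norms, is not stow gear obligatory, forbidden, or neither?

Neither

Premise 7 is O(waive_memo → ¬stow_gear), but O(waive_memo) is not derivable from the premises, so it does not yield O(¬stow_gear).
No premise or chain of K-axiom applications forces O(¬stow_gear), and none forces O(stow_gear). So ¬stow_gear is neither obligatory nor forbidden under these norms.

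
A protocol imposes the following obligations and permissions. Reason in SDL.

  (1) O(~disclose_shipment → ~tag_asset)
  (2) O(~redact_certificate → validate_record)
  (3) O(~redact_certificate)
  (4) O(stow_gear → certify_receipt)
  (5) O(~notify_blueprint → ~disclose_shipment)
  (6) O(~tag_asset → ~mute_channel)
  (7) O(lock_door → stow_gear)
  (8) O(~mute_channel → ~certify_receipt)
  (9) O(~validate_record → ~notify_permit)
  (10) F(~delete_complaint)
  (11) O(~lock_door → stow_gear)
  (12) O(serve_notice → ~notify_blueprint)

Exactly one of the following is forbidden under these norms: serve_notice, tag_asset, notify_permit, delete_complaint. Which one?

serve_notice

Premises 11 and 7 are O(~lock_door → stow_gear) and O(lock_door → stow_gear); every ideal world satisfies ~lock_door or lock_door, so in either case stow_gear holds — hence O(stow_gear).
From O(stow_gear) and premise 4, O(stow_gear → certify_receipt), we obtain O(certify_receipt).
Premise 8, O(~mute_channel → ~certify_receipt), contraposes to O(certify_receipt → mute_channel); with O(certify_receipt) we get O(mute_channel).
Premise 6 is O(~tag_asset → ~mute_channel); contrapositively O(mute_channel → tag_asset). Since O(mute_channel) holds, K gives O(tag_asset).
The contrapositive of premise 1 (O(~disclose_shipment → ~tag_asset)) is O(tag_asset → disclose_shipment), and O(tag_asset) is already established, so O(disclose_shipment).
Premise 5, O(~notify_blueprint → ~disclose_shipment), contraposes to O(disclose_shipment → notify_blueprint); with O(disclose_shipment) we get O(notify_blueprint).
The contrapositive of premise 12 (O(serve_notice → ~notify_blueprint)) is O(notify_blueprint → ~serve_notice), and O(notify_blueprint) is already established, so O(~serve_notice).
So O(~serve_notice) holds, i.e. serve_notice is forbidden. None of the other listed options is forbidden under the premises.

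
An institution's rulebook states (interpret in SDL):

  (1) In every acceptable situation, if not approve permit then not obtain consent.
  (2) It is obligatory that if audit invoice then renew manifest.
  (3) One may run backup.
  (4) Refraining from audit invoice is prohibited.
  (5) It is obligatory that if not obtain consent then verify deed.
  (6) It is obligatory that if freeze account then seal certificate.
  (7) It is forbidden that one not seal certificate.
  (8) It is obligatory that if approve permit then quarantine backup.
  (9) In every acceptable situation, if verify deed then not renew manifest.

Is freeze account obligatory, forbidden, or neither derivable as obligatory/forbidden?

Premise 6 is O(freeze_account → seal_certificate); even if O(seal_certificate) held, inferring O(freeze_account) would be affirming the consequent — invalid.
No premise or chain of K-axiom applications forces O(freeze_account), and none forces O(¬freeze_account). So freeze_account is neither obligatory nor forbidden under these norms.

Neither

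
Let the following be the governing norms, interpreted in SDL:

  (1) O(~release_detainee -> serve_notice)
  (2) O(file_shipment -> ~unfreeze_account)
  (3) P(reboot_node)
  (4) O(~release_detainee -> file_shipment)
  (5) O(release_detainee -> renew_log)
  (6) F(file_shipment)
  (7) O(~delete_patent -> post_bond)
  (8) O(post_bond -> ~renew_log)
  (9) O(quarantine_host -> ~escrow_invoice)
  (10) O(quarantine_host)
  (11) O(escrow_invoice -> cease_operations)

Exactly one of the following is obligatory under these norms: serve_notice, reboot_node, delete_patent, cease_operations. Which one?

delete_patent

F(file_shipment) at premise 6 means O(~file_shipment).
Premise 4, O(~release_detainee -> file_shipment), contraposes to O(~file_shipment -> release_detainee); with O(~file_shipment) we get O(release_detainee).
With premise 5, O(release_detainee -> renew_log), the K-axiom yields O(renew_log).
The contrapositive of premise 8 (O(post_bond -> ~renew_log)) is O(renew_log -> ~post_bond), and O(renew_log) is already established, so O(~post_bond).
Premise 7, O(~delete_patent -> post_bond), contraposes to O(~post_bond -> delete_patent); with O(~post_bond) we get O(delete_patent).
So O(delete_patent) holds — delete_patent is obligatory. None of the other listed options is made obligatory by any chain of premises.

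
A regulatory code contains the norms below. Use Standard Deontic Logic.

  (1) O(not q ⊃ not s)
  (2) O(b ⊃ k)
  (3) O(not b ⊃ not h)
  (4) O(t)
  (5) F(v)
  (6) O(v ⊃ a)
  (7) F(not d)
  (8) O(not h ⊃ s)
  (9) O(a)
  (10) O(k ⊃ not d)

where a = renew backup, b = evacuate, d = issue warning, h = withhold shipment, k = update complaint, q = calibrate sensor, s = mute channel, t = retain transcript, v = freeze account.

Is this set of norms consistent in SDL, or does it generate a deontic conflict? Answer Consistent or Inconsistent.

Premise 6 is O(v ⊃ a); even if O(a) held, inferring O(v) would be affirming the consequent — invalid.
So O(v) is not derivable, and the apparent clash with O(not v) does not arise.
A world satisfying every obligation exists (e.g. a=true, b=false, d=true, h=false, k=false, q=true, s=true, t=true, v=false); no atom is both obligatory and forbidden, so the set is consistent.

Consistent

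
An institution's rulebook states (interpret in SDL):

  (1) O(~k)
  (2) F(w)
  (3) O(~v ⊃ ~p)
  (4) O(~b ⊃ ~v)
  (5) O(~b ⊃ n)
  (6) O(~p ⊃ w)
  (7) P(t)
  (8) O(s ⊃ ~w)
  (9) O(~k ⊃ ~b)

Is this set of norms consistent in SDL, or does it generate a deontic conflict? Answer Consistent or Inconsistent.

F(w) at premise 2 means O(~w).
Premise 6 is O(~p ⊃ w); contrapositively O(~w ⊃ p). Since O(~w) holds, K gives O(p).
The contrapositive of premise 3 (O(~v ⊃ ~p)) is O(p ⊃ v), and O(p) is already established, so O(v).
The contrapositive of premise 4 (O(~b ⊃ ~v)) is O(v ⊃ b), and O(v) is already established, so O(b).
Premise 9, O(~k ⊃ ~b), contraposes to O(b ⊃ k); with O(b) we get O(k).
But premise 1 directly asserts O(~k).
We now have both O(k) and O(~k) — k is simultaneously obligatory and forbidden, violating the D-axiom.

Inconsistent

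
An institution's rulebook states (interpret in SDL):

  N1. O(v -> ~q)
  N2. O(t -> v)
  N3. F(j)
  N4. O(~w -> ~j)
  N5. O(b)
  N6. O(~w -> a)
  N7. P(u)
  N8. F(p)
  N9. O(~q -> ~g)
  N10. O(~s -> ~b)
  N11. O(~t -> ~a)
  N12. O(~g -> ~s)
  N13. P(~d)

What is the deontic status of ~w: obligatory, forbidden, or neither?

Forbidden

From premise 5 we have O(b).
The contrapositive of premise 10 (O(~s -> ~b)) is O(b -> s), and O(b) is already established, so O(s).
Premise 12 is O(~g -> ~s); contrapositively O(s -> g). Since O(s) holds, K gives O(g).
Premise 9, O(~q -> ~g), contraposes to O(g -> q); with O(g) we get O(q).
Premise 1 is O(v -> ~q); contrapositively O(q -> ~v). Since O(q) holds, K gives O(~v).
Premise 2 is O(t -> v); contrapositively O(~v -> ~t). Since O(~v) holds, K gives O(~t).
Applying K to premise 11 (O(~t -> ~a)) and O(~t) yields O(~a).
The contrapositive of premise 6 (O(~w -> a)) is O(~a -> w), and O(~a) is already established, so O(w).
Premises 3, 4, 7, 8, 13 do not contribute to this derivation.
Thus O(w), which is F(~w): ~w is forbidden.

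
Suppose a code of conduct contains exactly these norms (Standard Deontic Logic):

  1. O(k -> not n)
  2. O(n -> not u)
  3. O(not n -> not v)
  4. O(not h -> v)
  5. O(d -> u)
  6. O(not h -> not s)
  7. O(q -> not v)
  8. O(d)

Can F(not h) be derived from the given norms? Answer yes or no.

From premise 8 we have O(d).
Applying K to premise 5 (O(d -> u)) and O(d) yields O(u).
Premise 2 is O(n -> not u); contrapositively O(u -> not n). Since O(u) holds, K gives O(not n).
Premise 3 is O(not n -> not v); since O(not n), deontic closure gives O(not v).
Premise 4 is O(not h -> v); contrapositively O(not v -> h). Since O(not v) holds, K gives O(h).
Premises 1, 6, 7 do not contribute to this derivation.
So O(h) holds, i.e. F(not h). The claim follows.

Yes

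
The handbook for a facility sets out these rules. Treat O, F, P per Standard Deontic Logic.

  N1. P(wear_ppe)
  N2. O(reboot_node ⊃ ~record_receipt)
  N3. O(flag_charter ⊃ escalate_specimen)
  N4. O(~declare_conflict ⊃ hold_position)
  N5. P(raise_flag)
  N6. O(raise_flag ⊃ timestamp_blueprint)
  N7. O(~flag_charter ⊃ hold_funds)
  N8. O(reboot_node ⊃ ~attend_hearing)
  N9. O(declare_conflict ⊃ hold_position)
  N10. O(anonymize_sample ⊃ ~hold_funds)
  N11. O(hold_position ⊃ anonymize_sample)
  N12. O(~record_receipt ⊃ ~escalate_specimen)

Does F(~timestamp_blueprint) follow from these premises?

Premise 6 is O(raise_flag ⊃ timestamp_blueprint), but O(raise_flag) is not derivable from the premises (the permission P(raise_flag) asserts only ~O(~raise_flag), not O(raise_flag)), so it does not yield O(timestamp_blueprint).
No other premise forces O(timestamp_blueprint). An ideal world satisfying every premise can still have ~timestamp_blueprint true, so F(~timestamp_blueprint) is not derivable.

No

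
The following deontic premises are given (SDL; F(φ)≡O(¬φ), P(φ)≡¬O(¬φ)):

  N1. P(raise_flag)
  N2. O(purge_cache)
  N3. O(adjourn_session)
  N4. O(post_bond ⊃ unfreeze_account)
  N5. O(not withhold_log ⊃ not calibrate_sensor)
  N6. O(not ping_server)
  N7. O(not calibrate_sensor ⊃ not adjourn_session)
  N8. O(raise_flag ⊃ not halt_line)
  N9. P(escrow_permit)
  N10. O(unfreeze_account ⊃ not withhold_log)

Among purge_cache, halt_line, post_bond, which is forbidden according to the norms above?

From premise 3 we have O(adjourn_session).
Premise 7, O(not calibrate_sensor ⊃ not adjourn_session), contraposes to O(adjourn_session ⊃ calibrate_sensor); with O(adjourn_session) we get O(calibrate_sensor).
Premise 5 is O(not withhold_log ⊃ not calibrate_sensor); contrapositively O(calibrate_sensor ⊃ withhold_log). Since O(calibrate_sensor) holds, K gives O(withhold_log).
Premise 10, O(unfreeze_account ⊃ not withhold_log), contraposes to O(withhold_log ⊃ not unfreeze_account); with O(withhold_log) we get O(not unfreeze_account).
Premise 4 is O(post_bond ⊃ unfreeze_account); contrapositively O(not unfreeze_account ⊃ not post_bond). Since O(not unfreeze_account) holds, K gives O(not post_bond).
So O(not post_bond) holds, i.e. post_bond is forbidden. None of the other listed options is forbidden under the premises.

post_bond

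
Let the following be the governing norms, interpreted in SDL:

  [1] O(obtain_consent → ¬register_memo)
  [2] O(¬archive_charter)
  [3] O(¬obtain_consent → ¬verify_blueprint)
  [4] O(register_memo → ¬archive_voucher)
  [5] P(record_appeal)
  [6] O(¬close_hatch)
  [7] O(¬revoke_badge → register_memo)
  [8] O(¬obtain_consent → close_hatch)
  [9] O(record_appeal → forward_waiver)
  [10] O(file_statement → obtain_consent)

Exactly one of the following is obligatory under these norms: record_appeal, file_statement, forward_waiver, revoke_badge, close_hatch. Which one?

revoke_badge

Premise 6 states O(¬close_hatch) outright.
The contrapositive of premise 8 (O(¬obtain_consent → close_hatch)) is O(¬close_hatch → obtain_consent), and O(¬close_hatch) is already established, so O(obtain_consent).
With premise 1, O(obtain_consent → ¬register_memo), the K-axiom yields O(¬register_memo).
Premise 7, O(¬revoke_badge → register_memo), contraposes to O(¬register_memo → revoke_badge); with O(¬register_memo) we get O(revoke_badge).
So O(revoke_badge) holds — revoke_badge is obligatory. None of the other listed options is made obligatory by any chain of premises.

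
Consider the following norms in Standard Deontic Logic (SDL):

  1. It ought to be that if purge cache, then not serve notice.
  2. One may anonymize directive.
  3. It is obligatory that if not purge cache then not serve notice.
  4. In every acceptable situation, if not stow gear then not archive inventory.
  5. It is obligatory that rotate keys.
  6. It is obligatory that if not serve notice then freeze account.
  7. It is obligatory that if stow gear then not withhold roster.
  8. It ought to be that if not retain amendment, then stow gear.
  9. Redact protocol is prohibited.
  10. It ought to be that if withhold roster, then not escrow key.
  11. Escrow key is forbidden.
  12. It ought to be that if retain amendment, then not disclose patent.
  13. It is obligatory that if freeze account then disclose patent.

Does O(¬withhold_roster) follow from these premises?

Yes

By case analysis on purge_cache: premise 1 gives O(purge_cache → ¬serve_notice) and premise 3 gives O(¬purge_cache → ¬serve_notice), so O(¬serve_notice) either way.
Premise 6 is O(¬serve_notice → freeze_account); since O(¬serve_notice), deontic closure gives O(freeze_account).
With premise 13, O(freeze_account → disclose_patent), the K-axiom yields O(disclose_patent).
Premise 12, O(retain_amendment → ¬disclose_patent), contraposes to O(disclose_patent → ¬retain_amendment); with O(disclose_patent) we get O(¬retain_amendment).
Premise 8 is O(¬retain_amendment → stow_gear); since O(¬retain_amendment), deontic closure gives O(stow_gear).
With premise 7, O(stow_gear → ¬withhold_roster), the K-axiom yields O(¬withhold_roster).
Premises 2, 4, 5, 9, 10, 11 do not contribute to this derivation.
So O(¬withhold_roster) follows.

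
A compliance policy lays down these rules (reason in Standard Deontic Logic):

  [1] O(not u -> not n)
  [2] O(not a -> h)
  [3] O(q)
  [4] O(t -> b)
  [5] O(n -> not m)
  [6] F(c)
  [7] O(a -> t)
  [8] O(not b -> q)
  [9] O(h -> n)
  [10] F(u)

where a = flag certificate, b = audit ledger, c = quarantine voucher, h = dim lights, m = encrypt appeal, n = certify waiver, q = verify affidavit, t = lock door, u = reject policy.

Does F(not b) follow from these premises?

Yes

Premise 10 is F(u), i.e. O(not u).
With premise 1, O(not u -> not n), the K-axiom yields O(not n).
Premise 9 is O(h -> n); contrapositively O(not n -> not h). Since O(not n) holds, K gives O(not h).
The contrapositive of premise 2 (O(not a -> h)) is O(not h -> a), and O(not h) is already established, so O(a).
With premise 7, O(a -> t), the K-axiom yields O(t).
With premise 4, O(t -> b), the K-axiom yields O(b).
Premises 3, 5, 6, 8 do not contribute to this derivation.
So O(b) holds, i.e. F(not b). The claim follows.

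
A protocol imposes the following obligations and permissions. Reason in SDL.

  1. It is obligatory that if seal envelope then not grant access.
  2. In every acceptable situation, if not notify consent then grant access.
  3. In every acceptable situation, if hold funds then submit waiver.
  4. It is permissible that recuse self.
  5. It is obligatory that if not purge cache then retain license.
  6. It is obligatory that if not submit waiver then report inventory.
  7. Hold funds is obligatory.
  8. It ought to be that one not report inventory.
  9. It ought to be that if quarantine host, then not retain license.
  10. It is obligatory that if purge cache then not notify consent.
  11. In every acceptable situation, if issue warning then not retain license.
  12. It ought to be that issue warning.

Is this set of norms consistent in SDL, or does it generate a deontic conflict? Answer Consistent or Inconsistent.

Consistent

Premise 6 is O(¬submit_waiver → report_inventory), but O(¬submit_waiver) is not derivable from the premises, so it does not yield O(report_inventory).
So O(report_inventory) is not derivable, and the apparent clash with O(¬report_inventory) does not arise.
A world satisfying every obligation exists (e.g. grant_access=true, hold_funds=true, issue_warning=true, notify_consent=false, purge_cache=true, quarantine_host=false, recuse_self=false, report_inventory=false, retain_license=false, seal_envelope=false, submit_waiver=true); no atom is both obligatory and forbidden, so the set is consistent.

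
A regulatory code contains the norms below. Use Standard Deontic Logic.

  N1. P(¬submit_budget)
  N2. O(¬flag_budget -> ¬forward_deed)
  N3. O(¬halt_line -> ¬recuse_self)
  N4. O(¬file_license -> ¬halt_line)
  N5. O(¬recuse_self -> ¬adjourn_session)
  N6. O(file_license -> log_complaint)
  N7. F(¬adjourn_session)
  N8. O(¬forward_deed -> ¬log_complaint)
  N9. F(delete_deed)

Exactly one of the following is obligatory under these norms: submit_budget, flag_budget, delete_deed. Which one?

F(¬adjourn_session) at premise 7 means O(adjourn_session).
The contrapositive of premise 5 (O(¬recuse_self -> ¬adjourn_session)) is O(adjourn_session -> recuse_self), and O(adjourn_session) is already established, so O(recuse_self).
Premise 3 is O(¬halt_line -> ¬recuse_self); contrapositively O(recuse_self -> halt_line). Since O(recuse_self) holds, K gives O(halt_line).
The contrapositive of premise 4 (O(¬file_license -> ¬halt_line)) is O(halt_line -> file_license), and O(halt_line) is already established, so O(file_license).
With premise 6, O(file_license -> log_complaint), the K-axiom yields O(log_complaint).
The contrapositive of premise 8 (O(¬forward_deed -> ¬log_complaint)) is O(log_complaint -> forward_deed), and O(log_complaint) is already established, so O(forward_deed).
Premise 2 is O(¬flag_budget -> ¬forward_deed); contrapositively O(forward_deed -> flag_budget). Since O(forward_deed) holds, K gives O(flag_budget).
So O(flag_budget) holds — flag_budget is obligatory. None of the other listed options is made obligatory by any chain of premises.

flag_budget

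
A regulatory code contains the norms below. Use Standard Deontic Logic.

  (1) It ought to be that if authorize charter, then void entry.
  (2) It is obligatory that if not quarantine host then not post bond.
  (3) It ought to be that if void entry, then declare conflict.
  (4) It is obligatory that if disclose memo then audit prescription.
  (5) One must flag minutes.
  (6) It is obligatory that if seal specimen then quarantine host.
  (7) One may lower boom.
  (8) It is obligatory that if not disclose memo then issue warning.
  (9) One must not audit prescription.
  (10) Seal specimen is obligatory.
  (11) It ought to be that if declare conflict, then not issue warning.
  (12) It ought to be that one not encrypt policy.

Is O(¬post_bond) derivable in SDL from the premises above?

Premise 2 is O(¬quarantine_host → ¬post_bond), but O(¬quarantine_host) is not derivable from the premises, so it does not yield O(¬post_bond).
No other premise forces O(¬post_bond). An ideal world satisfying every premise can still have ¬post_bond false, so O(¬post_bond) is not derivable.

No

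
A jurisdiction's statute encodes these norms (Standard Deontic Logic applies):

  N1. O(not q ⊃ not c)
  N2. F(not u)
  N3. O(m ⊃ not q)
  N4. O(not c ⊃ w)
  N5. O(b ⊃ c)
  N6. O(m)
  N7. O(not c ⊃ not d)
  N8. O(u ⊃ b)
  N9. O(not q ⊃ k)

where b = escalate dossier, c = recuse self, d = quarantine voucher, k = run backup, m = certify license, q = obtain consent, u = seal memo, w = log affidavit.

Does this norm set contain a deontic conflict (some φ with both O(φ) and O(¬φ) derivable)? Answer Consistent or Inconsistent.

Inconsistent

Premise 2, F(not u), is equivalent to O(u).
Premise 8 is O(u ⊃ b); since O(u), deontic closure gives O(b).
With premise 5, O(b ⊃ c), the K-axiom yields O(c).
The contrapositive of premise 1 (O(not q ⊃ not c)) is O(c ⊃ q), and O(c) is already established, so O(q).
Premise 3 is O(m ⊃ not q); contrapositively O(q ⊃ not m). Since O(q) holds, K gives O(not m).
However, premise 6 gives O(m).
We now have both O(not m) and O(m) — m is simultaneously obligatory and forbidden, violating the D-axiom.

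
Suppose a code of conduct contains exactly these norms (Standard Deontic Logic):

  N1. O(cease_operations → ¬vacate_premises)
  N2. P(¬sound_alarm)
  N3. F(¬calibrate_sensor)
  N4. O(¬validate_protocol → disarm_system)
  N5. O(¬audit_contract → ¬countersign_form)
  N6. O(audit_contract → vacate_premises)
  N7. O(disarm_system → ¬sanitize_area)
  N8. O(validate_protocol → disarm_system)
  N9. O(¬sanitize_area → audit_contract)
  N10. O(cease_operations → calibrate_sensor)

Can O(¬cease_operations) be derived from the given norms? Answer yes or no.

Yes

Premises 4 and 8 cover both cases: O(¬validate_protocol → disarm_system) and O(validate_protocol → disarm_system). Since ¬validate_protocol ∨ validate_protocol is a tautology, O(disarm_system) follows.
With premise 7, O(disarm_system → ¬sanitize_area), the K-axiom yields O(¬sanitize_area).
With premise 9, O(¬sanitize_area → audit_contract), the K-axiom yields O(audit_contract).
Applying K to premise 6 (O(audit_contract → vacate_premises)) and O(audit_contract) yields O(vacate_premises).
Premise 1 is O(cease_operations → ¬vacate_premises); contrapositively O(vacate_premises → ¬cease_operations). Since O(vacate_premises) holds, K gives O(¬cease_operations).
Premises 2, 3, 5, 10 do not contribute to this derivation.
So O(¬cease_operations) follows.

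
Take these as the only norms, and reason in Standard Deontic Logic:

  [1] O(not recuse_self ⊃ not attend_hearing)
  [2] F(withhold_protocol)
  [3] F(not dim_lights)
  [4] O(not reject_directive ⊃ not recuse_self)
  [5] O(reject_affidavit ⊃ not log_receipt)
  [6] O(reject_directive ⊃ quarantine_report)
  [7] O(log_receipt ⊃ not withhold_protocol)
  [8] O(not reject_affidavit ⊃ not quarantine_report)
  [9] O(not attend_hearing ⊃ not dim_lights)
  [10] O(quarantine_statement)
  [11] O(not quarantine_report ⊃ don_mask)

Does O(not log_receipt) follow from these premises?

Premise 3, F(not dim_lights), is equivalent to O(dim_lights).
The contrapositive of premise 9 (O(not attend_hearing ⊃ not dim_lights)) is O(dim_lights ⊃ attend_hearing), and O(dim_lights) is already established, so O(attend_hearing).
Premise 1 is O(not recuse_self ⊃ not attend_hearing); contrapositively O(attend_hearing ⊃ recuse_self). Since O(attend_hearing) holds, K gives O(recuse_self).
Premise 4 is O(not reject_directive ⊃ not recuse_self); contrapositively O(recuse_self ⊃ reject_directive). Since O(recuse_self) holds, K gives O(reject_directive).
Applying K to premise 6 (O(reject_directive ⊃ quarantine_report)) and O(reject_directive) yields O(quarantine_report).
The contrapositive of premise 8 (O(not reject_affidavit ⊃ not quarantine_report)) is O(quarantine_report ⊃ reject_affidavit), and O(quarantine_report) is already established, so O(reject_affidavit).
From O(reject_affidavit) and premise 5, O(reject_affidavit ⊃ not log_receipt), we obtain O(not log_receipt).
Premises 2, 7, 10, 11 do not contribute to this derivation.
So O(not log_receipt) follows.

Yes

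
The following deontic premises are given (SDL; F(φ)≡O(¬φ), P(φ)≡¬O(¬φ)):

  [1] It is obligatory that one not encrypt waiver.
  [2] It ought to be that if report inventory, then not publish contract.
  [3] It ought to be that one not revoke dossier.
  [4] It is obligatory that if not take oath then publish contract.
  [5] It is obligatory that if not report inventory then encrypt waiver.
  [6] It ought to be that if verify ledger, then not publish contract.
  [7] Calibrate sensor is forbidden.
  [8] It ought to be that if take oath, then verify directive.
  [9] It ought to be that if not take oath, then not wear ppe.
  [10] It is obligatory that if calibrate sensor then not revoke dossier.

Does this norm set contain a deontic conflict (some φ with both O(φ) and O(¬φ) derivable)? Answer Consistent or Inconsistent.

Consistent

Premise 10 is O(calibrate_sensor → ¬revoke_dossier); even if O(¬revoke_dossier) held, inferring O(calibrate_sensor) would be affirming the consequent — invalid.
So O(calibrate_sensor) is not derivable, and the apparent clash with O(¬calibrate_sensor) does not arise.
A world satisfying every obligation exists (e.g. calibrate_sensor=false, encrypt_waiver=false, publish_contract=false, report_inventory=true, revoke_dossier=false, take_oath=true, verify_directive=true, verify_ledger=false, wear_ppe=false); no atom is both obligatory and forbidden, so the set is consistent.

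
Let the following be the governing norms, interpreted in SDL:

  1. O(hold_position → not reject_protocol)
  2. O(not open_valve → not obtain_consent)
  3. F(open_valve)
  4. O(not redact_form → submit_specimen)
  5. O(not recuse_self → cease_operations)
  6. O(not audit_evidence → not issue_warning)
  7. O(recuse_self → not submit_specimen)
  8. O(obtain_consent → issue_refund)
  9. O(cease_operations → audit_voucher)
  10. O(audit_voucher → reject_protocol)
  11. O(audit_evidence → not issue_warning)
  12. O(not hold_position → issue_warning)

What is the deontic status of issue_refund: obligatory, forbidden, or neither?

Premise 8 is O(obtain_consent → issue_refund), but O(obtain_consent) is not derivable from the premises, so it does not yield O(issue_refund).
No premise or chain of K-axiom applications forces O(issue_refund), and none forces O(not issue_refund). So issue_refund is neither obligatory nor forbidden under these norms.

Neither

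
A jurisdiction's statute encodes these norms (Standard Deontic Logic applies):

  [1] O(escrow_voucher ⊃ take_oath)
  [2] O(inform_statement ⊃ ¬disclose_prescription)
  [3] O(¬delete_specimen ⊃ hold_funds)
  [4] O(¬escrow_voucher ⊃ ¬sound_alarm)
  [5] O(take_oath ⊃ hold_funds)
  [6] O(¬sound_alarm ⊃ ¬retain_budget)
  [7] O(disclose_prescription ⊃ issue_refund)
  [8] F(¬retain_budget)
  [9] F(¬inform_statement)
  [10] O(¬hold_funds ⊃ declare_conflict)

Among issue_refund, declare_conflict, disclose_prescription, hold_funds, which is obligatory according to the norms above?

hold_funds

F(¬retain_budget) at premise 8 means O(retain_budget).
The contrapositive of premise 6 (O(¬sound_alarm ⊃ ¬retain_budget)) is O(retain_budget ⊃ sound_alarm), and O(retain_budget) is already established, so O(sound_alarm).
Premise 4 is O(¬escrow_voucher ⊃ ¬sound_alarm); contrapositively O(sound_alarm ⊃ escrow_voucher). Since O(sound_alarm) holds, K gives O(escrow_voucher).
From O(escrow_voucher) and premise 1, O(escrow_voucher ⊃ take_oath), we obtain O(take_oath).
With premise 5, O(take_oath ⊃ hold_funds), the K-axiom yields O(hold_funds).
So O(hold_funds) holds — hold_funds is obligatory. None of the other listed options is made obligatory by any chain of premises.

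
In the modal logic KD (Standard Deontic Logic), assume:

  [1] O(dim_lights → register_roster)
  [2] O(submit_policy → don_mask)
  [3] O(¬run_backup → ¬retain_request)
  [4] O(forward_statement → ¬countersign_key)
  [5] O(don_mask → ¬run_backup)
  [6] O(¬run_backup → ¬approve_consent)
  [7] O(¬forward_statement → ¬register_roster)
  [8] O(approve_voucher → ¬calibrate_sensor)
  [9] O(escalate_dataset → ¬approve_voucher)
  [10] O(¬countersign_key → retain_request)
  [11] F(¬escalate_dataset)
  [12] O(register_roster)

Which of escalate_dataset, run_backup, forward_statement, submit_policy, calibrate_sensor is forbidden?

From premise 12 we have O(register_roster).
Premise 7, O(¬forward_statement → ¬register_roster), contraposes to O(register_roster → forward_statement); with O(register_roster) we get O(forward_statement).
With premise 4, O(forward_statement → ¬countersign_key), the K-axiom yields O(¬countersign_key).
With premise 10, O(¬countersign_key → retain_request), the K-axiom yields O(retain_request).
The contrapositive of premise 3 (O(¬run_backup → ¬retain_request)) is O(retain_request → run_backup), and O(retain_request) is already established, so O(run_backup).
Premise 5, O(don_mask → ¬run_backup), contraposes to O(run_backup → ¬don_mask); with O(run_backup) we get O(¬don_mask).
Premise 2 is O(submit_policy → don_mask); contrapositively O(¬don_mask → ¬submit_policy). Since O(¬don_mask) holds, K gives O(¬submit_policy).
So O(¬submit_policy) holds, i.e. submit_policy is forbidden. None of the other listed options is forbidden under the premises.

submit_policy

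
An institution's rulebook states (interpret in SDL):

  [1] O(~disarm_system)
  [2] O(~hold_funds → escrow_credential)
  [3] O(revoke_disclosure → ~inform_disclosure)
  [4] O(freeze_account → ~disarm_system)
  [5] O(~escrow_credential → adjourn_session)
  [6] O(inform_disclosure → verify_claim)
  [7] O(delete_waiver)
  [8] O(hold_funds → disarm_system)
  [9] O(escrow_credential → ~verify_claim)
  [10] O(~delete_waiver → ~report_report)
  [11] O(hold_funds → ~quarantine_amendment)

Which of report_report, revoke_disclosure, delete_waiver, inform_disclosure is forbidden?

inform_disclosure

From premise 1 we have O(~disarm_system).
The contrapositive of premise 8 (O(hold_funds → disarm_system)) is O(~disarm_system → ~hold_funds), and O(~disarm_system) is already established, so O(~hold_funds).
With premise 2, O(~hold_funds → escrow_credential), the K-axiom yields O(escrow_credential).
Premise 9 is O(escrow_credential → ~verify_claim); since O(escrow_credential), deontic closure gives O(~verify_claim).
Premise 6, O(inform_disclosure → verify_claim), contraposes to O(~verify_claim → ~inform_disclosure); with O(~verify_claim) we get O(~inform_disclosure).
So O(~inform_disclosure) holds, i.e. inform_disclosure is forbidden. None of the other listed options is forbidden under the premises.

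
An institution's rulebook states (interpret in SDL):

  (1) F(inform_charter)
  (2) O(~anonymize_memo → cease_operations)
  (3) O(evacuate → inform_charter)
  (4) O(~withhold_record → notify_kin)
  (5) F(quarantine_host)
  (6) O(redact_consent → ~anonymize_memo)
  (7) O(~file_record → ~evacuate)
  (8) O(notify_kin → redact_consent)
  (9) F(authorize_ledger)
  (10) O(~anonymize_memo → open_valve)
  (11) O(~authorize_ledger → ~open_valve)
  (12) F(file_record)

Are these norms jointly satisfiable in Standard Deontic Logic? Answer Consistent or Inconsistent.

Premise 3 is O(evacuate → inform_charter), but O(evacuate) is not derivable from the premises, so it does not yield O(inform_charter).
So O(inform_charter) is not derivable, and the apparent clash with O(~inform_charter) does not arise.
A world satisfying every obligation exists (e.g. anonymize_memo=true, authorize_ledger=false, cease_operations=false, evacuate=false, file_record=false, inform_charter=false, notify_kin=false, open_valve=false, quarantine_host=false, redact_consent=false, withhold_record=true); no atom is both obligatory and forbidden, so the set is consistent.

Consistent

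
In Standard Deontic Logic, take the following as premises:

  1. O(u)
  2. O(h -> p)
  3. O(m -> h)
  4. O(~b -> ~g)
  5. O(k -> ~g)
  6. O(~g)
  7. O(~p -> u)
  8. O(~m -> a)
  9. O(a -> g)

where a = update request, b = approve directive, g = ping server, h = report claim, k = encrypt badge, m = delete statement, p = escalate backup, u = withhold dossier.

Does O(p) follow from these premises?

Yes

Premise 6 states O(~g) outright.
Premise 9, O(a -> g), contraposes to O(~g -> ~a); with O(~g) we get O(~a).
Premise 8 is O(~m -> a); contrapositively O(~a -> m). Since O(~a) holds, K gives O(m).
With premise 3, O(m -> h), the K-axiom yields O(h).
Premise 2 is O(h -> p); since O(h), deontic closure gives O(p).
Premises 1, 4, 5, 7 do not contribute to this derivation.
So O(p) follows.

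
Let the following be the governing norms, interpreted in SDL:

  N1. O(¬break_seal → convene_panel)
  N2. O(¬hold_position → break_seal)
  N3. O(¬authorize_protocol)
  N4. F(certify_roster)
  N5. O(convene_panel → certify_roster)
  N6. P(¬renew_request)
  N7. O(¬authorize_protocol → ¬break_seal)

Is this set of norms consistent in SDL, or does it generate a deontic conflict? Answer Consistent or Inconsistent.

F(certify_roster) at premise 4 means O(¬certify_roster).
Premise 5 is O(convene_panel → certify_roster); contrapositively O(¬certify_roster → ¬convene_panel). Since O(¬certify_roster) holds, K gives O(¬convene_panel).
Premise 1 is O(¬break_seal → convene_panel); contrapositively O(¬convene_panel → break_seal). Since O(¬convene_panel) holds, K gives O(break_seal).
Premise 7, O(¬authorize_protocol → ¬break_seal), contraposes to O(break_seal → authorize_protocol); with O(break_seal) we get O(authorize_protocol).
Yet premise 3 states O(¬authorize_protocol).
We now have both O(authorize_protocol) and O(¬authorize_protocol) — authorize_protocol is simultaneously obligatory and forbidden, violating the D-axiom.

Inconsistent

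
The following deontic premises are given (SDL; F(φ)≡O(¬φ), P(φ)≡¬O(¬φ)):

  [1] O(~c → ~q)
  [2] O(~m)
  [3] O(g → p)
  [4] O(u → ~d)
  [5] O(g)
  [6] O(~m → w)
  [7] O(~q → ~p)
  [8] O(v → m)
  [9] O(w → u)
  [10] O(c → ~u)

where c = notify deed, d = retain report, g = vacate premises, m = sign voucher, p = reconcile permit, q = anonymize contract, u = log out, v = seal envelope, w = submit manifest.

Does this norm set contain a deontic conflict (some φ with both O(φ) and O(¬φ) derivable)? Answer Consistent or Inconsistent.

Premise 5 states O(g) outright.
Applying K to premise 3 (O(g → p)) and O(g) yields O(p).
Premise 7, O(~q → ~p), contraposes to O(p → q); with O(p) we get O(q).
Premise 1, O(~c → ~q), contraposes to O(q → c); with O(q) we get O(c).
Premise 10 is O(c → ~u); since O(c), deontic closure gives O(~u).
Premise 9, O(w → u), contraposes to O(~u → ~w); with O(~u) we get O(~w).
Premise 6, O(~m → w), contraposes to O(~w → m); with O(~w) we get O(m).
But premise 2 directly asserts O(~m).
We now have both O(m) and O(~m) — m is simultaneously obligatory and forbidden, violating the D-axiom.

Inconsistent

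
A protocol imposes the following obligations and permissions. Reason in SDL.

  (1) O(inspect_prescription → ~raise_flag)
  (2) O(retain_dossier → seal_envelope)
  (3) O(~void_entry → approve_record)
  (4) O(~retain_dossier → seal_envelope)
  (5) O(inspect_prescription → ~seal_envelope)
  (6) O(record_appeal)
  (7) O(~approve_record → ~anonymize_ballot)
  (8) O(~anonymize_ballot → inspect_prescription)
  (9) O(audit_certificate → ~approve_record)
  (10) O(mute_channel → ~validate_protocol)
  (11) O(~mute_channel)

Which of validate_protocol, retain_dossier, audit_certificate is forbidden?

Premises 2 and 4 cover both cases: O(retain_dossier → seal_envelope) and O(~retain_dossier → seal_envelope). Since retain_dossier ∨ ~retain_dossier is a tautology, O(seal_envelope) follows.
Premise 5 is O(inspect_prescription → ~seal_envelope); contrapositively O(seal_envelope → ~inspect_prescription). Since O(seal_envelope) holds, K gives O(~inspect_prescription).
The contrapositive of premise 8 (O(~anonymize_ballot → inspect_prescription)) is O(~inspect_prescription → anonymize_ballot), and O(~inspect_prescription) is already established, so O(anonymize_ballot).
The contrapositive of premise 7 (O(~approve_record → ~anonymize_ballot)) is O(anonymize_ballot → approve_record), and O(anonymize_ballot) is already established, so O(approve_record).
Premise 9 is O(audit_certificate → ~approve_record); contrapositively O(approve_record → ~audit_certificate). Since O(approve_record) holds, K gives O(~audit_certificate).
So O(~audit_certificate) holds, i.e. audit_certificate is forbidden. None of the other listed options is forbidden under the premises.

audit_certificate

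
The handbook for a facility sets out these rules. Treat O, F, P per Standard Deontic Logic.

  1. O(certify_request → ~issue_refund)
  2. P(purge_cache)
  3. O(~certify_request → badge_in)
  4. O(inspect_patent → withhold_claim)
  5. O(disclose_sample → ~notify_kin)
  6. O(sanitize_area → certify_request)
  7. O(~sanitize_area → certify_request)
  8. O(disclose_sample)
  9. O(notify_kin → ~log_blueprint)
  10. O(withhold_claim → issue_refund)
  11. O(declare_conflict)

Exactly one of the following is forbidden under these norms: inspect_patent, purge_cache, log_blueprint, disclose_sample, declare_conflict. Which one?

By case analysis on sanitize_area: premise 6 gives O(sanitize_area → certify_request) and premise 7 gives O(~sanitize_area → certify_request), so O(certify_request) either way.
Applying K to premise 1 (O(certify_request → ~issue_refund)) and O(certify_request) yields O(~issue_refund).
The contrapositive of premise 10 (O(withhold_claim → issue_refund)) is O(~issue_refund → ~withhold_claim), and O(~issue_refund) is already established, so O(~withhold_claim).
Premise 4, O(inspect_patent → withhold_claim), contraposes to O(~withhold_claim → ~inspect_patent); with O(~withhold_claim) we get O(~inspect_patent).
So O(~inspect_patent) holds, i.e. inspect_patent is forbidden. None of the other listed options is forbidden under the premises.

inspect_patent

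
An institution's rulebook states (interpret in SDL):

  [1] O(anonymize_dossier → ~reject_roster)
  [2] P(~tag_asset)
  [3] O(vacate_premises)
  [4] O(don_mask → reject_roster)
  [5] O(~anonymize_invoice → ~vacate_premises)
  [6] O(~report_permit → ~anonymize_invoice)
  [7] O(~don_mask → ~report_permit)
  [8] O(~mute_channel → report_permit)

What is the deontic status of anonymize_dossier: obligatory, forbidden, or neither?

Premise 3 gives O(vacate_premises).
Premise 5, O(~anonymize_invoice → ~vacate_premises), contraposes to O(vacate_premises → anonymize_invoice); with O(vacate_premises) we get O(anonymize_invoice).
Premise 6, O(~report_permit → ~anonymize_invoice), contraposes to O(anonymize_invoice → report_permit); with O(anonymize_invoice) we get O(report_permit).
The contrapositive of premise 7 (O(~don_mask → ~report_permit)) is O(report_permit → don_mask), and O(report_permit) is already established, so O(don_mask).
Premise 4 is O(don_mask → reject_roster); since O(don_mask), deontic closure gives O(reject_roster).
Premise 1 is O(anonymize_dossier → ~reject_roster); contrapositively O(reject_roster → ~anonymize_dossier). Since O(reject_roster) holds, K gives O(~anonymize_dossier).
Premises 2, 8 do not contribute to this derivation.
Thus O(~anonymize_dossier), which is F(anonymize_dossier): anonymize_dossier is forbidden.

Forbidden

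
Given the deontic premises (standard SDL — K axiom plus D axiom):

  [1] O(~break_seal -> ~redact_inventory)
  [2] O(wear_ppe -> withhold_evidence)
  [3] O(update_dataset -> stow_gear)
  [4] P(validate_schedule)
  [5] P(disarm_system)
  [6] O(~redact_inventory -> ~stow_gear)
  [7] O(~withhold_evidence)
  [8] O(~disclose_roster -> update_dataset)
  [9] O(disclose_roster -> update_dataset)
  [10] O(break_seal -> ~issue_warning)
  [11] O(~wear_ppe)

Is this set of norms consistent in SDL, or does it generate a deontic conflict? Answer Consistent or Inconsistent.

Premise 2 is O(wear_ppe -> withhold_evidence), but O(wear_ppe) is not derivable from the premises, so it does not yield O(withhold_evidence).
So O(withhold_evidence) is not derivable, and the apparent clash with O(~withhold_evidence) does not arise.
A world satisfying every obligation exists (e.g. break_seal=true, disarm_system=false, disclose_roster=false, issue_warning=false, redact_inventory=true, stow_gear=true, update_dataset=true, validate_schedule=false, wear_ppe=false, withhold_evidence=false); no atom is both obligatory and forbidden, so the set is consistent.

Consistent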